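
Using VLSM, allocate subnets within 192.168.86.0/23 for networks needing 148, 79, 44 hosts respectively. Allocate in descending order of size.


148 hosts -> /24 (254 usable): 192.168.86.0/24
79 hosts -> /25 (126 usable): 192.168.87.0/25
44 hosts -> /26 (62 usable): 192.168.87.128/26
Allocation: 192.168.86.0/24 (148 hosts, 254 usable); 192.168.87.0/25 (79 hosts, 126 usable); 192.168.87.128/26 (44 hosts, 62 usable)


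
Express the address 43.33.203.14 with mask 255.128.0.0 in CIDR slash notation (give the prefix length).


Binary: 11111111.10000000.00000000.00000000
Count leading 1s
Prefix: /9


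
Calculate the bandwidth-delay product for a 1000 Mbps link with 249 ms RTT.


BDP = bandwidth * RTT
= 1000 Mbps * 249 ms
= 1000 * 1e6 * 249 / 1000 bits
= 249000000 bits
= 31125000 bytes
= 30395.5078 KB
BDP = 249000000 bits (31125000 bytes)


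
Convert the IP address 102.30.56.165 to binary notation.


102 = 01100110
30 = 00011110
56 = 00111000
165 = 10100101
Binary: 01100110.00011110.00111000.10100101


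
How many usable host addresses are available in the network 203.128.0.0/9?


Host bits = 32 - 9 = 23
Total addresses = 2^23 = 8388608
Usable = total - 2 (network and broadcast)
Usable hosts: 8388606


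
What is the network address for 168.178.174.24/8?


IP:   10101000.10110010.10101110.00011000
Mask: 11111111.00000000.00000000.00000000
AND operation:
Net:  10101000.00000000.00000000.00000000
Network: 168.0.0.0/8


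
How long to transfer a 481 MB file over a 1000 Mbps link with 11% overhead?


Effective throughput = 1000 * (1 - 11/100) = 890 Mbps
File size in Mb = 481 * 8 = 3848 Mb
Time = 3848 / 890
Time = 4.3236 seconds


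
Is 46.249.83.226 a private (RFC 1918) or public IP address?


RFC 1918 private ranges:
  10.0.0.0/8 (10.0.0.0 - 10.255.255.255)
  172.16.0.0/12 (172.16.0.0 - 172.31.255.255)
  192.168.0.0/16 (192.168.0.0 - 192.168.255.255)
Public (not in any RFC 1918 range)


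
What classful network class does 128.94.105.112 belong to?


First octet: 128
Binary: 10000000
10xxxxxx -> Class B (128-191)
Class B, default mask 255.255.0.0 (/16)


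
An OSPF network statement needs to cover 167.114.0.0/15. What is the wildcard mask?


Subnet mask: 255.254.0.0
Wildcard = 255.255.255.255 - subnet mask
255 - 255 = 0
255 - 254 = 1
255 - 0 = 255
255 - 0 = 255
Wildcard: 0.1.255.255


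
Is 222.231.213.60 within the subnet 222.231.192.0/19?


Subnet network: 222.231.192.0
Test IP AND mask: 222.231.192.0
Yes, 222.231.213.60 is in 222.231.192.0/19


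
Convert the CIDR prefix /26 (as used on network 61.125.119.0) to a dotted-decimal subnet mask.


/26 means 26 network bits, 6 host bits
Binary: 11111111111111111111111111000000
Mask: 255.255.255.192


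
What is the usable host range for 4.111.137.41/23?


Network: 4.111.136.0
Broadcast: 4.111.137.255
First usable = network + 1
Last usable = broadcast - 1
Range: 4.111.136.1 to 4.111.137.254


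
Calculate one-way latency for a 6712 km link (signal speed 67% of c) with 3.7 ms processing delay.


Speed = 0.67 * 3e5 km/s = 201000 km/s
Propagation delay = 6712 / 201000 = 0.0334 s = 33.393 ms
Processing delay = 3.7 ms
Total one-way latency = 37.093 ms


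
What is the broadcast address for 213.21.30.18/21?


Network: 213.21.24.0/21
Host bits = 11
Set all host bits to 1:
Broadcast: 213.21.31.255


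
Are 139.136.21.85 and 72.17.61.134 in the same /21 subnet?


Mask: 255.255.248.0
139.136.21.85 AND mask = 139.136.16.0
72.17.61.134 AND mask = 72.17.56.0
No, different subnets (139.136.16.0 vs 72.17.56.0)


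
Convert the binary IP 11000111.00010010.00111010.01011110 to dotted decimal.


11000111 = 199
00010010 = 18
00111010 = 58
01011110 = 94
IP: 199.18.58.94


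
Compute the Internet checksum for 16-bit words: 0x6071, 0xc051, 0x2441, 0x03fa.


Sum all words (with carry folding):
+ 0x6071 = 0x6071
+ 0xc051 = 0x20c3
+ 0x2441 = 0x4504
+ 0x03fa = 0x48fe
One's complement: ~0x48fe
Checksum = 0xb701


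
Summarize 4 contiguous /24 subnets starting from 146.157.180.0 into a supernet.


Original prefix: /24
Number of subnets: 4 = 2^2
New prefix = 24 - 2 = 22
Supernet: 146.157.180.0/22


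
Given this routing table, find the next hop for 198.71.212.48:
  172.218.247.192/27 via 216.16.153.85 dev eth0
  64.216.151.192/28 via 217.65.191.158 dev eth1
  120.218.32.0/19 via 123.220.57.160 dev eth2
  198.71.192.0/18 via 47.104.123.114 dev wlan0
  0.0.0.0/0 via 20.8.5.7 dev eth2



Longest prefix match for 198.71.212.48:
  /27 172.218.247.192: no
  /28 64.216.151.192: no
  /19 120.218.32.0: no
  /18 198.71.192.0: MATCH
  /0 0.0.0.0: MATCH
Selected: next-hop 47.104.123.114 via wlan0 (matched /18)


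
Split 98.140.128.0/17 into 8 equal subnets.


New prefix = 17 + 3 = 20
Each subnet has 4096 addresses
  98.140.128.0/20
  98.140.144.0/20
  98.140.160.0/20
  98.140.176.0/20
  98.140.192.0/20
  98.140.208.0/20
  98.140.224.0/20
  98.140.240.0/20
Subnets: 98.140.128.0/20, 98.140.144.0/20, 98.140.160.0/20, 98.140.176.0/20, 98.140.192.0/20, 98.140.208.0/20, 98.140.224.0/20, 98.140.240.0/20


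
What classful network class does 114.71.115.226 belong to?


First octet: 114
Binary: 01110010
0xxxxxxx -> Class A (1-126)
Class A, default mask 255.0.0.0 (/8)


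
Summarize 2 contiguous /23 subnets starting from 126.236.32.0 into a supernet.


Original prefix: /23
Number of subnets: 2 = 2^1
New prefix = 23 - 1 = 22
Supernet: 126.236.32.0/22


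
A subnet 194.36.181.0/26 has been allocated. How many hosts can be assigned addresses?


Host bits = 32 - 26 = 6
Total addresses = 2^6 = 64
Usable = total - 2 (network and broadcast)
Usable hosts: 62


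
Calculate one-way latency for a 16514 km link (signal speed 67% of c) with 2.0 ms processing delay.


Speed = 0.67 * 3e5 km/s = 201000 km/s
Propagation delay = 16514 / 201000 = 0.0822 s = 82.1592 ms
Processing delay = 2.0 ms
Total one-way latency = 84.1592 ms


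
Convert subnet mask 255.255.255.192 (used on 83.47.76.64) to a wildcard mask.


Subnet mask: 255.255.255.192
Wildcard = 255.255.255.255 - subnet mask
255 - 255 = 0
255 - 255 = 0
255 - 255 = 0
255 - 192 = 63
Wildcard: 0.0.0.63


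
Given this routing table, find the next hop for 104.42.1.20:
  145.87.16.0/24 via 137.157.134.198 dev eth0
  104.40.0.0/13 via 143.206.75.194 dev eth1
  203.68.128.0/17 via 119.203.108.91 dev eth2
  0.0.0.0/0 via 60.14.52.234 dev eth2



Longest prefix match for 104.42.1.20:
  /24 145.87.16.0: no
  /13 104.40.0.0: MATCH
  /17 203.68.128.0: no
  /0 0.0.0.0: MATCH
Selected: next-hop 143.206.75.194 via eth1 (matched /13)


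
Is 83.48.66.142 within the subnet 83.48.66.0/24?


Subnet network: 83.48.66.0
Test IP AND mask: 83.48.66.0
Yes, 83.48.66.142 is in 83.48.66.0/24


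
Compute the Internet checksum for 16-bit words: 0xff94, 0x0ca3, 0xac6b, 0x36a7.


Sum all words (with carry folding):
+ 0xff94 = 0xff94
+ 0x0ca3 = 0x0c38
+ 0xac6b = 0xb8a3
+ 0x36a7 = 0xef4a
One's complement: ~0xef4a
Checksum = 0x10b5


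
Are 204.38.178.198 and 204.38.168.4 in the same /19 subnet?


Mask: 255.255.224.0
204.38.178.198 AND mask = 204.38.160.0
204.38.168.4 AND mask = 204.38.160.0
Yes, same subnet (204.38.160.0)


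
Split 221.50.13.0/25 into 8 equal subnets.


New prefix = 25 + 3 = 28
Each subnet has 16 addresses
  221.50.13.0/28
  221.50.13.16/28
  221.50.13.32/28
  221.50.13.48/28
  221.50.13.64/28
  221.50.13.80/28
  221.50.13.96/28
  221.50.13.112/28
Subnets: 221.50.13.0/28, 221.50.13.16/28, 221.50.13.32/28, 221.50.13.48/28, 221.50.13.64/28, 221.50.13.80/28, 221.50.13.96/28, 221.50.13.112/28


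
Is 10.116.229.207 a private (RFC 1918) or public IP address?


RFC 1918 private ranges:
  10.0.0.0/8 (10.0.0.0 - 10.255.255.255)
  172.16.0.0/12 (172.16.0.0 - 172.31.255.255)
  192.168.0.0/16 (192.168.0.0 - 192.168.255.255)
Private (in 10.0.0.0/8)


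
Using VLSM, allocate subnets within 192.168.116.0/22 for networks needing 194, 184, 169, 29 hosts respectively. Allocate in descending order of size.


194 hosts -> /24 (254 usable): 192.168.116.0/24
184 hosts -> /24 (254 usable): 192.168.117.0/24
169 hosts -> /24 (254 usable): 192.168.118.0/24
29 hosts -> /27 (30 usable): 192.168.119.0/27
Allocation: 192.168.116.0/24 (194 hosts, 254 usable); 192.168.117.0/24 (184 hosts, 254 usable); 192.168.118.0/24 (169 hosts, 254 usable); 192.168.119.0/27 (29 hosts, 30 usable)


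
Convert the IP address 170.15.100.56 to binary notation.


170 = 10101010
15 = 00001111
100 = 01100100
56 = 00111000
Binary: 10101010.00001111.01100100.00111000


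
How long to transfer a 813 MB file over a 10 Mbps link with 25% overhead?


Effective throughput = 10 * (1 - 25/100) = 7.5 Mbps
File size in Mb = 813 * 8 = 6504 Mb
Time = 6504 / 7.5
Time = 867.2 seconds


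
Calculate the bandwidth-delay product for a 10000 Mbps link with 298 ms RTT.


BDP = bandwidth * RTT
= 10000 Mbps * 298 ms
= 10000 * 1e6 * 298 / 1000 bits
= 2980000000 bits
= 372500000 bytes
= 363769.5312 KB
BDP = 2980000000 bits (372500000 bytes)


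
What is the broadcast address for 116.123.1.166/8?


Network: 116.0.0.0/8
Host bits = 24
Set all host bits to 1:
Broadcast: 116.255.255.255


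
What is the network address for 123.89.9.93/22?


IP:   01111011.01011001.00001001.01011101
Mask: 11111111.11111111.11111100.00000000
AND operation:
Net:  01111011.01011001.00001000.00000000
Network: 123.89.8.0/22


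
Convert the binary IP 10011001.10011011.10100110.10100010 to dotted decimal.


10011001 = 153
10011011 = 155
10100110 = 166
10100010 = 162
IP: 153.155.166.162


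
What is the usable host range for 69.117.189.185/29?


Network: 69.117.189.184
Broadcast: 69.117.189.191
First usable = network + 1
Last usable = broadcast - 1
Range: 69.117.189.185 to 69.117.189.190


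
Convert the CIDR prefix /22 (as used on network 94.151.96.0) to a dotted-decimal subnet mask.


/22 means 22 network bits, 10 host bits
Binary: 11111111111111111111110000000000
Mask: 255.255.252.0


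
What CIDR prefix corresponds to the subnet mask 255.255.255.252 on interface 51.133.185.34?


Binary: 11111111.11111111.11111111.11111100
Count leading 1s
Prefix: /30


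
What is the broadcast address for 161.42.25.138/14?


Network: 161.40.0.0/14
Host bits = 18
Set all host bits to 1:
Broadcast: 161.43.255.255


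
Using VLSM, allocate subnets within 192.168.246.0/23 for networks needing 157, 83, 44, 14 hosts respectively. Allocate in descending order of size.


157 hosts -> /24 (254 usable): 192.168.246.0/24
83 hosts -> /25 (126 usable): 192.168.247.0/25
44 hosts -> /26 (62 usable): 192.168.247.128/26
14 hosts -> /28 (14 usable): 192.168.247.192/28
Allocation: 192.168.246.0/24 (157 hosts, 254 usable); 192.168.247.0/25 (83 hosts, 126 usable); 192.168.247.128/26 (44 hosts, 62 usable); 192.168.247.192/28 (14 hosts, 14 usable)


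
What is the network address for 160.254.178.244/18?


IP:   10100000.11111110.10110010.11110100
Mask: 11111111.11111111.11000000.00000000
AND operation:
Net:  10100000.11111110.10000000.00000000
Network: 160.254.128.0/18


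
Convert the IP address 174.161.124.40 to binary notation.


174 = 10101110
161 = 10100001
124 = 01111100
40 = 00101000
Binary: 10101110.10100001.01111100.00101000


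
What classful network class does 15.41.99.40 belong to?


First octet: 15
Binary: 00001111
0xxxxxxx -> Class A (1-126)
Class A, default mask 255.0.0.0 (/8)


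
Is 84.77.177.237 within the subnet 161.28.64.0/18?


Subnet network: 161.28.64.0
Test IP AND mask: 84.77.128.0
No, 84.77.177.237 is not in 161.28.64.0/18


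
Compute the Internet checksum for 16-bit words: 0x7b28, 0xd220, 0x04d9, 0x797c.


Sum all words (with carry folding):
+ 0x7b28 = 0x7b28
+ 0xd220 = 0x4d49
+ 0x04d9 = 0x5222
+ 0x797c = 0xcb9e
One's complement: ~0xcb9e
Checksum = 0x3461


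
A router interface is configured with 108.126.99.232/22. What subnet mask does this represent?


/22 means 22 network bits, 10 host bits
Binary: 11111111111111111111110000000000
Mask: 255.255.252.0


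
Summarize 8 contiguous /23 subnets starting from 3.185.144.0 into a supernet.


Original prefix: /23
Number of subnets: 8 = 2^3
New prefix = 23 - 3 = 20
Supernet: 3.185.144.0/20


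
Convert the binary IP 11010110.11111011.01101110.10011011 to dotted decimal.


11010110 = 214
11111011 = 251
01101110 = 110
10011011 = 155
IP: 214.251.110.155


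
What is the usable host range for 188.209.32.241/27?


Network: 188.209.32.224
Broadcast: 188.209.32.255
First usable = network + 1
Last usable = broadcast - 1
Range: 188.209.32.225 to 188.209.32.254


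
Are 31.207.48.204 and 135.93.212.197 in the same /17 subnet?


Mask: 255.255.128.0
31.207.48.204 AND mask = 31.207.0.0
135.93.212.197 AND mask = 135.93.128.0
No, different subnets (31.207.0.0 vs 135.93.128.0)


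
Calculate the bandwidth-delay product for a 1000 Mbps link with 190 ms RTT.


BDP = bandwidth * RTT
= 1000 Mbps * 190 ms
= 1000 * 1e6 * 190 / 1000 bits
= 190000000 bits
= 23750000 bytes
= 23193.3594 KB
BDP = 190000000 bits (23750000 bytes)


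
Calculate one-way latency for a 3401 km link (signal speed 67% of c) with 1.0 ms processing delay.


Speed = 0.67 * 3e5 km/s = 201000 km/s
Propagation delay = 3401 / 201000 = 0.0169 s = 16.9204 ms
Processing delay = 1.0 ms
Total one-way latency = 17.9204 ms


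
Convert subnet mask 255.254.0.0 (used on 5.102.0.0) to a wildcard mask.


Subnet mask: 255.254.0.0
Wildcard = 255.255.255.255 - subnet mask
255 - 255 = 0
255 - 254 = 1
255 - 0 = 255
255 - 0 = 255
Wildcard: 0.1.255.255


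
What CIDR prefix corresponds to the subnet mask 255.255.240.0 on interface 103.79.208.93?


Binary: 11111111.11111111.11110000.00000000
Count leading 1s
Prefix: /20


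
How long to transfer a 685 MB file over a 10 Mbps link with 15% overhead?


Effective throughput = 10 * (1 - 15/100) = 8.5 Mbps
File size in Mb = 685 * 8 = 5480 Mb
Time = 5480 / 8.5
Time = 644.7059 seconds


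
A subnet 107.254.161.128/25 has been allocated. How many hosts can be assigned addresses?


Host bits = 32 - 25 = 7
Total addresses = 2^7 = 128
Usable = total - 2 (network and broadcast)
Usable hosts: 126


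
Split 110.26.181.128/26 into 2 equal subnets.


New prefix = 26 + 1 = 27
Each subnet has 32 addresses
  110.26.181.128/27
  110.26.181.160/27
Subnets: 110.26.181.128/27, 110.26.181.160/27


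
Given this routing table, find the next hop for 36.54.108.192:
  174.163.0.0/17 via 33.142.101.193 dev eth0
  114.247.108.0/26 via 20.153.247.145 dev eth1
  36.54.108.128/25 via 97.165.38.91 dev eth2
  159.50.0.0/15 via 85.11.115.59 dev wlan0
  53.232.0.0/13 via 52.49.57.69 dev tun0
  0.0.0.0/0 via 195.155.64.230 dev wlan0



Longest prefix match for 36.54.108.192:
  /17 174.163.0.0: no
  /26 114.247.108.0: no
  /25 36.54.108.128: MATCH
  /15 159.50.0.0: no
  /13 53.232.0.0: no
  /0 0.0.0.0: MATCH
Selected: next-hop 97.165.38.91 via eth2 (matched /25)


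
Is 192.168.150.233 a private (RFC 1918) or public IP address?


RFC 1918 private ranges:
  10.0.0.0/8 (10.0.0.0 - 10.255.255.255)
  172.16.0.0/12 (172.16.0.0 - 172.31.255.255)
  192.168.0.0/16 (192.168.0.0 - 192.168.255.255)
Private (in 192.168.0.0/16)


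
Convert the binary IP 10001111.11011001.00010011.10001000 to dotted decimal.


10001111 = 143
11011001 = 217
00010011 = 19
10001000 = 136
IP: 143.217.19.136


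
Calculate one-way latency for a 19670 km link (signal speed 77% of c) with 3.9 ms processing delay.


Speed = 0.77 * 3e5 km/s = 231000 km/s
Propagation delay = 19670 / 231000 = 0.0852 s = 85.1515 ms
Processing delay = 3.9 ms
Total one-way latency = 89.0515 ms


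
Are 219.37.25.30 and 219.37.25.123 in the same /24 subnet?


Mask: 255.255.255.0
219.37.25.30 AND mask = 219.37.25.0
219.37.25.123 AND mask = 219.37.25.0
Yes, same subnet (219.37.25.0)


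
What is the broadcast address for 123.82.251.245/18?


Network: 123.82.192.0/18
Host bits = 14
Set all host bits to 1:
Broadcast: 123.82.255.255


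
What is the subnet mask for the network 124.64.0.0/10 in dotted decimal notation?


/10 means 10 network bits, 22 host bits
Binary: 11111111110000000000000000000000
Mask: 255.192.0.0


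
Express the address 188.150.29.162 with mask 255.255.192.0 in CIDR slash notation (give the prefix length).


Binary: 11111111.11111111.11000000.00000000
Count leading 1s
Prefix: /18


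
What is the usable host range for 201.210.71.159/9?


Network: 201.128.0.0
Broadcast: 201.255.255.255
First usable = network + 1
Last usable = broadcast - 1
Range: 201.128.0.1 to 201.255.255.254


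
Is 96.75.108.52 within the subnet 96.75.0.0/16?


Subnet network: 96.75.0.0
Test IP AND mask: 96.75.0.0
Yes, 96.75.108.52 is in 96.75.0.0/16


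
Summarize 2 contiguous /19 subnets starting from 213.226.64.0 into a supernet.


Original prefix: /19
Number of subnets: 2 = 2^1
New prefix = 19 - 1 = 18
Supernet: 213.226.64.0/18


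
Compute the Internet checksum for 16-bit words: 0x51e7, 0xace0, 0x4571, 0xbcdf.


Sum all words (with carry folding):
+ 0x51e7 = 0x51e7
+ 0xace0 = 0xfec7
+ 0x4571 = 0x4439
+ 0xbcdf = 0x0119
One's complement: ~0x0119
Checksum = 0xfee6


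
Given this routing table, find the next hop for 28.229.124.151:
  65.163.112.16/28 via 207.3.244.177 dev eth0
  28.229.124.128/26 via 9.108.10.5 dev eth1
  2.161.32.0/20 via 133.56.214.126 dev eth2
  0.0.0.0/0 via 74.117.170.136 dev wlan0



Longest prefix match for 28.229.124.151:
  /28 65.163.112.16: no
  /26 28.229.124.128: MATCH
  /20 2.161.32.0: no
  /0 0.0.0.0: MATCH
Selected: next-hop 9.108.10.5 via eth1 (matched /26)


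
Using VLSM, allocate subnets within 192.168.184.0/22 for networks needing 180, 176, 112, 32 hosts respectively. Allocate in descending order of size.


180 hosts -> /24 (254 usable): 192.168.184.0/24
176 hosts -> /24 (254 usable): 192.168.185.0/24
112 hosts -> /25 (126 usable): 192.168.186.0/25
32 hosts -> /26 (62 usable): 192.168.186.128/26
Allocation: 192.168.184.0/24 (180 hosts, 254 usable); 192.168.185.0/24 (176 hosts, 254 usable); 192.168.186.0/25 (112 hosts, 126 usable); 192.168.186.128/26 (32 hosts, 62 usable)


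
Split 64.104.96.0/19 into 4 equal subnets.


New prefix = 19 + 2 = 21
Each subnet has 2048 addresses
  64.104.96.0/21
  64.104.104.0/21
  64.104.112.0/21
  64.104.120.0/21
Subnets: 64.104.96.0/21, 64.104.104.0/21, 64.104.112.0/21, 64.104.120.0/21


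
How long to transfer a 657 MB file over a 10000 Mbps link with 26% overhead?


Effective throughput = 10000 * (1 - 26/100) = 7400 Mbps
File size in Mb = 657 * 8 = 5256 Mb
Time = 5256 / 7400
Time = 0.7103 seconds


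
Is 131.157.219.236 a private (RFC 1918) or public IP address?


RFC 1918 private ranges:
  10.0.0.0/8 (10.0.0.0 - 10.255.255.255)
  172.16.0.0/12 (172.16.0.0 - 172.31.255.255)
  192.168.0.0/16 (192.168.0.0 - 192.168.255.255)
Public (not in any RFC 1918 range)


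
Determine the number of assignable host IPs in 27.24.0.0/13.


Host bits = 32 - 13 = 19
Total addresses = 2^19 = 524288
Usable = total - 2 (network and broadcast)
Usable hosts: 524286


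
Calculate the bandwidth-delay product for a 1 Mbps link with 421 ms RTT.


BDP = bandwidth * RTT
= 1 Mbps * 421 ms
= 1 * 1e6 * 421 / 1000 bits
= 421000 bits
= 52625 bytes
= 51.3916 KB
BDP = 421000 bits (52625 bytes)


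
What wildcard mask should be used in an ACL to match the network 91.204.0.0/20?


Subnet mask: 255.255.240.0
Wildcard = 255.255.255.255 - subnet mask
255 - 255 = 0
255 - 255 = 0
255 - 240 = 15
255 - 0 = 255
Wildcard: 0.0.15.255


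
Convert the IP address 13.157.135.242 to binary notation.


13 = 00001101
157 = 10011101
135 = 10000111
242 = 11110010
Binary: 00001101.10011101.10000111.11110010


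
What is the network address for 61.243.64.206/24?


IP:   00111101.11110011.01000000.11001110
Mask: 11111111.11111111.11111111.00000000
AND operation:
Net:  00111101.11110011.01000000.00000000
Network: 61.243.64.0/24


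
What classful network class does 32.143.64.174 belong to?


First octet: 32
Binary: 00100000
0xxxxxxx -> Class A (1-126)
Class A, default mask 255.0.0.0 (/8)


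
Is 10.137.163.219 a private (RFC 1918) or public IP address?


RFC 1918 private ranges:
  10.0.0.0/8 (10.0.0.0 - 10.255.255.255)
  172.16.0.0/12 (172.16.0.0 - 172.31.255.255)
  192.168.0.0/16 (192.168.0.0 - 192.168.255.255)
Private (in 10.0.0.0/8)


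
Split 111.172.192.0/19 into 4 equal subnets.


New prefix = 19 + 2 = 21
Each subnet has 2048 addresses
  111.172.192.0/21
  111.172.200.0/21
  111.172.208.0/21
  111.172.216.0/21
Subnets: 111.172.192.0/21, 111.172.200.0/21, 111.172.208.0/21, 111.172.216.0/21


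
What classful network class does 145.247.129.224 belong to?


First octet: 145
Binary: 10010001
10xxxxxx -> Class B (128-191)
Class B, default mask 255.255.0.0 (/16)


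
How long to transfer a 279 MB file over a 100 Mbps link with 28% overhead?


Effective throughput = 100 * (1 - 28/100) = 72 Mbps
File size in Mb = 279 * 8 = 2232 Mb
Time = 2232 / 72
Time = 31 seconds


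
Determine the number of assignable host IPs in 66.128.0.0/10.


Host bits = 32 - 10 = 22
Total addresses = 2^22 = 4194304
Usable = total - 2 (network and broadcast)
Usable hosts: 4194302


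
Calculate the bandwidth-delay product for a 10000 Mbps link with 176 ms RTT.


BDP = bandwidth * RTT
= 10000 Mbps * 176 ms
= 10000 * 1e6 * 176 / 1000 bits
= 1760000000 bits
= 220000000 bytes
= 214843.75 KB
BDP = 1760000000 bits (220000000 bytes)


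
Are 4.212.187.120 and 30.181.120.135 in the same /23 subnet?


Mask: 255.255.254.0
4.212.187.120 AND mask = 4.212.186.0
30.181.120.135 AND mask = 30.181.120.0
No, different subnets (4.212.186.0 vs 30.181.120.0)


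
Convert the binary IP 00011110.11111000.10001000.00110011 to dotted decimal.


00011110 = 30
11111000 = 248
10001000 = 136
00110011 = 51
IP: 30.248.136.51


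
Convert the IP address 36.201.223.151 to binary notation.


36 = 00100100
201 = 11001001
223 = 11011111
151 = 10010111
Binary: 00100100.11001001.11011111.10010111


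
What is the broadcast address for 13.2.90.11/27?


Network: 13.2.90.0/27
Host bits = 5
Set all host bits to 1:
Broadcast: 13.2.90.31


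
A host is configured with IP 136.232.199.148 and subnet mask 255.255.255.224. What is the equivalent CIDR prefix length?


Binary: 11111111.11111111.11111111.11100000
Count leading 1s
Prefix: /27


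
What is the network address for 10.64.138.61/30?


IP:   00001010.01000000.10001010.00111101
Mask: 11111111.11111111.11111111.11111100
AND operation:
Net:  00001010.01000000.10001010.00111100
Network: 10.64.138.60/30


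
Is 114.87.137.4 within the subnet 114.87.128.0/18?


Subnet network: 114.87.128.0
Test IP AND mask: 114.87.128.0
Yes, 114.87.137.4 is in 114.87.128.0/18


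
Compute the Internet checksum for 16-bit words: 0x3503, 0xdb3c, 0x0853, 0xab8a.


Sum all words (with carry folding):
+ 0x3503 = 0x3503
+ 0xdb3c = 0x1040
+ 0x0853 = 0x1893
+ 0xab8a = 0xc41d
One's complement: ~0xc41d
Checksum = 0x3be2


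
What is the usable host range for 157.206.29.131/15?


Network: 157.206.0.0
Broadcast: 157.207.255.255
First usable = network + 1
Last usable = broadcast - 1
Range: 157.206.0.1 to 157.207.255.254


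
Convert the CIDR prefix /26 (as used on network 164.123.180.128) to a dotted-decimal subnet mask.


/26 means 26 network bits, 6 host bits
Binary: 11111111111111111111111111000000
Mask: 255.255.255.192


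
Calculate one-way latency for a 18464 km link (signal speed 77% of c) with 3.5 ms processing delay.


Speed = 0.77 * 3e5 km/s = 231000 km/s
Propagation delay = 18464 / 231000 = 0.0799 s = 79.9307 ms
Processing delay = 3.5 ms
Total one-way latency = 83.4307 ms


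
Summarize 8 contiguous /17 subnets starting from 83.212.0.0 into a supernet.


Original prefix: /17
Number of subnets: 8 = 2^3
New prefix = 17 - 3 = 14
Supernet: 83.212.0.0/14


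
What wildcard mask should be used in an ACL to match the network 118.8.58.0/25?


Subnet mask: 255.255.255.128
Wildcard = 255.255.255.255 - subnet mask
255 - 255 = 0
255 - 255 = 0
255 - 255 = 0
255 - 128 = 127
Wildcard: 0.0.0.127


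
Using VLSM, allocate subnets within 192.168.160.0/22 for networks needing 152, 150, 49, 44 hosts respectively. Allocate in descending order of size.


152 hosts -> /24 (254 usable): 192.168.160.0/24
150 hosts -> /24 (254 usable): 192.168.161.0/24
49 hosts -> /26 (62 usable): 192.168.162.0/26
44 hosts -> /26 (62 usable): 192.168.162.64/26
Allocation: 192.168.160.0/24 (152 hosts, 254 usable); 192.168.161.0/24 (150 hosts, 254 usable); 192.168.162.0/26 (49 hosts, 62 usable); 192.168.162.64/26 (44 hosts, 62 usable)


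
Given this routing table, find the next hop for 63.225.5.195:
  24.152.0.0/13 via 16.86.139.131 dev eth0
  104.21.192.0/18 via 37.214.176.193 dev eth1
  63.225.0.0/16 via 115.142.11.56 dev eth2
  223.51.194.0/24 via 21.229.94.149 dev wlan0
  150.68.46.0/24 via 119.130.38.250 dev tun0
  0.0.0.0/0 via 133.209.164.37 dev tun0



Longest prefix match for 63.225.5.195:
  /13 24.152.0.0: no
  /18 104.21.192.0: no
  /16 63.225.0.0: MATCH
  /24 223.51.194.0: no
  /24 150.68.46.0: no
  /0 0.0.0.0: MATCH
Selected: next-hop 115.142.11.56 via eth2 (matched /16)


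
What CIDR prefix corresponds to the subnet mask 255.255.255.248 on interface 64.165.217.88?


Binary: 11111111.11111111.11111111.11111000
Count leading 1s
Prefix: /29


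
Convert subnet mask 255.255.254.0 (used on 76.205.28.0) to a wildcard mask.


Subnet mask: 255.255.254.0
Wildcard = 255.255.255.255 - subnet mask
255 - 255 = 0
255 - 255 = 0
255 - 254 = 1
255 - 0 = 255
Wildcard: 0.0.1.255


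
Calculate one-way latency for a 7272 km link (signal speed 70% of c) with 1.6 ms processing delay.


Speed = 0.7 * 3e5 km/s = 210000 km/s
Propagation delay = 7272 / 210000 = 0.0346 s = 34.6286 ms
Processing delay = 1.6 ms
Total one-way latency = 36.2286 ms


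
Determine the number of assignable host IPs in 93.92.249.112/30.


Host bits = 32 - 30 = 2
Total addresses = 2^2 = 4
Usable = total - 2 (network and broadcast)
Usable hosts: 2


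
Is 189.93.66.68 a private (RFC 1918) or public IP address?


RFC 1918 private ranges:
  10.0.0.0/8 (10.0.0.0 - 10.255.255.255)
  172.16.0.0/12 (172.16.0.0 - 172.31.255.255)
  192.168.0.0/16 (192.168.0.0 - 192.168.255.255)
Public (not in any RFC 1918 range)


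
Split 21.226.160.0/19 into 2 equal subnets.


New prefix = 19 + 1 = 20
Each subnet has 4096 addresses
  21.226.160.0/20
  21.226.176.0/20
Subnets: 21.226.160.0/20, 21.226.176.0/20


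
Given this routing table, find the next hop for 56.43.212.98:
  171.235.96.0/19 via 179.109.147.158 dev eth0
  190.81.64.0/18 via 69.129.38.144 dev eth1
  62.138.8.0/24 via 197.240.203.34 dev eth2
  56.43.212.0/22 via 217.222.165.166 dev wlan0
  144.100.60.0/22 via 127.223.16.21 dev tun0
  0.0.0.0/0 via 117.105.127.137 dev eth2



Longest prefix match for 56.43.212.98:
  /19 171.235.96.0: no
  /18 190.81.64.0: no
  /24 62.138.8.0: no
  /22 56.43.212.0: MATCH
  /22 144.100.60.0: no
  /0 0.0.0.0: MATCH
Selected: next-hop 217.222.165.166 via wlan0 (matched /22)


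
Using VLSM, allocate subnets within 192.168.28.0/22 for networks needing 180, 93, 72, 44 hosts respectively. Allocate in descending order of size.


180 hosts -> /24 (254 usable): 192.168.28.0/24
93 hosts -> /25 (126 usable): 192.168.29.0/25
72 hosts -> /25 (126 usable): 192.168.29.128/25
44 hosts -> /26 (62 usable): 192.168.30.0/26
Allocation: 192.168.28.0/24 (180 hosts, 254 usable); 192.168.29.0/25 (93 hosts, 126 usable); 192.168.29.128/25 (72 hosts, 126 usable); 192.168.30.0/26 (44 hosts, 62 usable)


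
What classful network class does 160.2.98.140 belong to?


First octet: 160
Binary: 10100000
10xxxxxx -> Class B (128-191)
Class B, default mask 255.255.0.0 (/16)


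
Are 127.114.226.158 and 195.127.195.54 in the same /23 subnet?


Mask: 255.255.254.0
127.114.226.158 AND mask = 127.114.226.0
195.127.195.54 AND mask = 195.127.194.0
No, different subnets (127.114.226.0 vs 195.127.194.0)


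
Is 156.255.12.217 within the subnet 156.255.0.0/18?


Subnet network: 156.255.0.0
Test IP AND mask: 156.255.0.0
Yes, 156.255.12.217 is in 156.255.0.0/18


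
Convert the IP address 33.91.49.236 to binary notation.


33 = 00100001
91 = 01011011
49 = 00110001
236 = 11101100
Binary: 00100001.01011011.00110001.11101100


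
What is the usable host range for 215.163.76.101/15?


Network: 215.162.0.0
Broadcast: 215.163.255.255
First usable = network + 1
Last usable = broadcast - 1
Range: 215.162.0.1 to 215.163.255.254


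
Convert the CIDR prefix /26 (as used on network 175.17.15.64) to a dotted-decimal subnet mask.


/26 means 26 network bits, 6 host bits
Binary: 11111111111111111111111111000000
Mask: 255.255.255.192


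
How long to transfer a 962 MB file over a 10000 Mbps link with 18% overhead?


Effective throughput = 10000 * (1 - 18/100) = 8200 Mbps
File size in Mb = 962 * 8 = 7696 Mb
Time = 7696 / 8200
Time = 0.9385 seconds


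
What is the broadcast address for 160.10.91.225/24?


Network: 160.10.91.0/24
Host bits = 8
Set all host bits to 1:
Broadcast: 160.10.91.255


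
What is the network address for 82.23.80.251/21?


IP:   01010010.00010111.01010000.11111011
Mask: 11111111.11111111.11111000.00000000
AND operation:
Net:  01010010.00010111.01010000.00000000
Network: 82.23.80.0/21


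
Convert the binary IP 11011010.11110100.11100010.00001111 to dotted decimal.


11011010 = 218
11110100 = 244
11100010 = 226
00001111 = 15
IP: 218.244.226.15


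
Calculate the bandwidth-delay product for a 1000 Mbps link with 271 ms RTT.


BDP = bandwidth * RTT
= 1000 Mbps * 271 ms
= 1000 * 1e6 * 271 / 1000 bits
= 271000000 bits
= 33875000 bytes
= 33081.0547 KB
BDP = 271000000 bits (33875000 bytes)


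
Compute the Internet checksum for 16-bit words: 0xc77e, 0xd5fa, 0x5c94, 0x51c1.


Sum all words (with carry folding):
+ 0xc77e = 0xc77e
+ 0xd5fa = 0x9d79
+ 0x5c94 = 0xfa0d
+ 0x51c1 = 0x4bcf
One's complement: ~0x4bcf
Checksum = 0xb430


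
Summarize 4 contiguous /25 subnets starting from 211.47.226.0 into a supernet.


Original prefix: /25
Number of subnets: 4 = 2^2
New prefix = 25 - 2 = 23
Supernet: 211.47.226.0/23


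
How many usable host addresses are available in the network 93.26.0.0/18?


Host bits = 32 - 18 = 14
Total addresses = 2^14 = 16384
Usable = total - 2 (network and broadcast)
Usable hosts: 16382


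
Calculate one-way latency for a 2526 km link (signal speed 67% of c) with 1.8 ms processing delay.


Speed = 0.67 * 3e5 km/s = 201000 km/s
Propagation delay = 2526 / 201000 = 0.0126 s = 12.5672 ms
Processing delay = 1.8 ms
Total one-way latency = 14.3672 ms


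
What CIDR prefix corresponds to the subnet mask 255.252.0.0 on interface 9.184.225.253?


Binary: 11111111.11111100.00000000.00000000
Count leading 1s
Prefix: /14


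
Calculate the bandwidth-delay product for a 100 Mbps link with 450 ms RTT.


BDP = bandwidth * RTT
= 100 Mbps * 450 ms
= 100 * 1e6 * 450 / 1000 bits
= 45000000 bits
= 5625000 bytes
= 5493.1641 KB
BDP = 45000000 bits (5625000 bytes)


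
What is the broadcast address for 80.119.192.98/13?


Network: 80.112.0.0/13
Host bits = 19
Set all host bits to 1:
Broadcast: 80.119.255.255


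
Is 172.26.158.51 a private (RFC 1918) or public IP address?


RFC 1918 private ranges:
  10.0.0.0/8 (10.0.0.0 - 10.255.255.255)
  172.16.0.0/12 (172.16.0.0 - 172.31.255.255)
  192.168.0.0/16 (192.168.0.0 - 192.168.255.255)
Private (in 172.16.0.0/12)


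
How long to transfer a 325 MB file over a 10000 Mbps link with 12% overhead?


Effective throughput = 10000 * (1 - 12/100) = 8800 Mbps
File size in Mb = 325 * 8 = 2600 Mb
Time = 2600 / 8800
Time = 0.2955 seconds


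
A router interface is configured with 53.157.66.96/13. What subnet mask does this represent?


/13 means 13 network bits, 19 host bits
Binary: 11111111111110000000000000000000
Mask: 255.248.0.0


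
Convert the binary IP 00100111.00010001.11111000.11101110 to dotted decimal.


00100111 = 39
00010001 = 17
11111000 = 248
11101110 = 238
IP: 39.17.248.238


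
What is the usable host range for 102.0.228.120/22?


Network: 102.0.228.0
Broadcast: 102.0.231.255
First usable = network + 1
Last usable = broadcast - 1
Range: 102.0.228.1 to 102.0.231.254


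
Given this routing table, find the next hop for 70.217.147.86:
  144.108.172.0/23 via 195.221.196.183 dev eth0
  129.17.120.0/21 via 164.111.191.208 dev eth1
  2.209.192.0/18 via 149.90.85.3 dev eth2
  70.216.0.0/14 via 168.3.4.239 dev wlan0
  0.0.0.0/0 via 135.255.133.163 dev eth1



Longest prefix match for 70.217.147.86:
  /23 144.108.172.0: no
  /21 129.17.120.0: no
  /18 2.209.192.0: no
  /14 70.216.0.0: MATCH
  /0 0.0.0.0: MATCH
Selected: next-hop 168.3.4.239 via wlan0 (matched /14)


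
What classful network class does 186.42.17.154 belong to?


First octet: 186
Binary: 10111010
10xxxxxx -> Class B (128-191)
Class B, default mask 255.255.0.0 (/16)


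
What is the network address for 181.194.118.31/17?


IP:   10110101.11000010.01110110.00011111
Mask: 11111111.11111111.10000000.00000000
AND operation:
Net:  10110101.11000010.00000000.00000000
Network: 181.194.0.0/17


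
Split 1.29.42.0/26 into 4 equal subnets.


New prefix = 26 + 2 = 28
Each subnet has 16 addresses
  1.29.42.0/28
  1.29.42.16/28
  1.29.42.32/28
  1.29.42.48/28
Subnets: 1.29.42.0/28, 1.29.42.16/28, 1.29.42.32/28, 1.29.42.48/28


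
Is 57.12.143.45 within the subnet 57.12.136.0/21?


Subnet network: 57.12.136.0
Test IP AND mask: 57.12.136.0
Yes, 57.12.143.45 is in 57.12.136.0/21


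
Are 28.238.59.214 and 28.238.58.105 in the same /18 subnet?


Mask: 255.255.192.0
28.238.59.214 AND mask = 28.238.0.0
28.238.58.105 AND mask = 28.238.0.0
Yes, same subnet (28.238.0.0)


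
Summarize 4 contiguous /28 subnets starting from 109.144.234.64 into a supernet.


Original prefix: /28
Number of subnets: 4 = 2^2
New prefix = 28 - 2 = 26
Supernet: 109.144.234.64/26


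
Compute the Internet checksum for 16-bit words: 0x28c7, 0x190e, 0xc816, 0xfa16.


Sum all words (with carry folding):
+ 0x28c7 = 0x28c7
+ 0x190e = 0x41d5
+ 0xc816 = 0x09ec
+ 0xfa16 = 0x0403
One's complement: ~0x0403
Checksum = 0xfbfc


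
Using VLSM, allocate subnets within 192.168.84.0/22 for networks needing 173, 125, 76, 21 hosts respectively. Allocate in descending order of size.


173 hosts -> /24 (254 usable): 192.168.84.0/24
125 hosts -> /25 (126 usable): 192.168.85.0/25
76 hosts -> /25 (126 usable): 192.168.85.128/25
21 hosts -> /27 (30 usable): 192.168.86.0/27
Allocation: 192.168.84.0/24 (173 hosts, 254 usable); 192.168.85.0/25 (125 hosts, 126 usable); 192.168.85.128/25 (76 hosts, 126 usable); 192.168.86.0/27 (21 hosts, 30 usable)


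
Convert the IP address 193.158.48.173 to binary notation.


193 = 11000001
158 = 10011110
48 = 00110000
173 = 10101101
Binary: 11000001.10011110.00110000.10101101


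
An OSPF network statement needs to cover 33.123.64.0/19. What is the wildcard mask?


Subnet mask: 255.255.224.0
Wildcard = 255.255.255.255 - subnet mask
255 - 255 = 0
255 - 255 = 0
255 - 224 = 31
255 - 0 = 255
Wildcard: 0.0.31.255


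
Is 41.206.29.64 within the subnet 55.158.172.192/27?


Subnet network: 55.158.172.192
Test IP AND mask: 41.206.29.64
No, 41.206.29.64 is not in 55.158.172.192/27


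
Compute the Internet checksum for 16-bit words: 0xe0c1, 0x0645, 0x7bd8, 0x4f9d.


Sum all words (with carry folding):
+ 0xe0c1 = 0xe0c1
+ 0x0645 = 0xe706
+ 0x7bd8 = 0x62df
+ 0x4f9d = 0xb27c
One's complement: ~0xb27c
Checksum = 0x4d83


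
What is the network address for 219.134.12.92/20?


IP:   11011011.10000110.00001100.01011100
Mask: 11111111.11111111.11110000.00000000
AND operation:
Net:  11011011.10000110.00000000.00000000
Network: 219.134.0.0/20


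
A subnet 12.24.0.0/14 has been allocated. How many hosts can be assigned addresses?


Host bits = 32 - 14 = 18
Total addresses = 2^18 = 262144
Usable = total - 2 (network and broadcast)
Usable hosts: 262142


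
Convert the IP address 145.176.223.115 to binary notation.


145 = 10010001
176 = 10110000
223 = 11011111
115 = 01110011
Binary: 10010001.10110000.11011111.01110011


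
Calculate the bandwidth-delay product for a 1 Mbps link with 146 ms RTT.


BDP = bandwidth * RTT
= 1 Mbps * 146 ms
= 1 * 1e6 * 146 / 1000 bits
= 146000 bits
= 18250 bytes
= 17.8223 KB
BDP = 146000 bits (18250 bytes)


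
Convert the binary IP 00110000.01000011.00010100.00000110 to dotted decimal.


00110000 = 48
01000011 = 67
00010100 = 20
00000110 = 6
IP: 48.67.20.6


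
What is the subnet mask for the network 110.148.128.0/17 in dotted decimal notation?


/17 means 17 network bits, 15 host bits
Binary: 11111111111111111000000000000000
Mask: 255.255.128.0


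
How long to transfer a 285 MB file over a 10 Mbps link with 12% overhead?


Effective throughput = 10 * (1 - 12/100) = 8.8 Mbps
File size in Mb = 285 * 8 = 2280 Mb
Time = 2280 / 8.8
Time = 259.0909 seconds


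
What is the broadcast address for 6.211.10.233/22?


Network: 6.211.8.0/22
Host bits = 10
Set all host bits to 1:
Broadcast: 6.211.11.255


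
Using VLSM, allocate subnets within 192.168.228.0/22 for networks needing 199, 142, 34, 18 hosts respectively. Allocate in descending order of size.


199 hosts -> /24 (254 usable): 192.168.228.0/24
142 hosts -> /24 (254 usable): 192.168.229.0/24
34 hosts -> /26 (62 usable): 192.168.230.0/26
18 hosts -> /27 (30 usable): 192.168.230.64/27
Allocation: 192.168.228.0/24 (199 hosts, 254 usable); 192.168.229.0/24 (142 hosts, 254 usable); 192.168.230.0/26 (34 hosts, 62 usable); 192.168.230.64/27 (18 hosts, 30 usable)


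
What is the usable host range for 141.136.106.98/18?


Network: 141.136.64.0
Broadcast: 141.136.127.255
First usable = network + 1
Last usable = broadcast - 1
Range: 141.136.64.1 to 141.136.127.254


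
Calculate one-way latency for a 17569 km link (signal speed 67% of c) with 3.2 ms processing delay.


Speed = 0.67 * 3e5 km/s = 201000 km/s
Propagation delay = 17569 / 201000 = 0.0874 s = 87.408 ms
Processing delay = 3.2 ms
Total one-way latency = 90.608 ms


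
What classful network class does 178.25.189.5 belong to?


First octet: 178
Binary: 10110010
10xxxxxx -> Class B (128-191)
Class B, default mask 255.255.0.0 (/16)


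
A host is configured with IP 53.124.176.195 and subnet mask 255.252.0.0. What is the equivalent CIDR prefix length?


Binary: 11111111.11111100.00000000.00000000
Count leading 1s
Prefix: /14


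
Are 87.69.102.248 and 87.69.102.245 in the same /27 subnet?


Mask: 255.255.255.224
87.69.102.248 AND mask = 87.69.102.224
87.69.102.245 AND mask = 87.69.102.224
Yes, same subnet (87.69.102.224)


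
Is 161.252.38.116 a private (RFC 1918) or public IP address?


RFC 1918 private ranges:
  10.0.0.0/8 (10.0.0.0 - 10.255.255.255)
  172.16.0.0/12 (172.16.0.0 - 172.31.255.255)
  192.168.0.0/16 (192.168.0.0 - 192.168.255.255)
Public (not in any RFC 1918 range)


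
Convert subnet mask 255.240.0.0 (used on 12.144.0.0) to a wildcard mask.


Subnet mask: 255.240.0.0
Wildcard = 255.255.255.255 - subnet mask
255 - 255 = 0
255 - 240 = 15
255 - 0 = 255
255 - 0 = 255
Wildcard: 0.15.255.255


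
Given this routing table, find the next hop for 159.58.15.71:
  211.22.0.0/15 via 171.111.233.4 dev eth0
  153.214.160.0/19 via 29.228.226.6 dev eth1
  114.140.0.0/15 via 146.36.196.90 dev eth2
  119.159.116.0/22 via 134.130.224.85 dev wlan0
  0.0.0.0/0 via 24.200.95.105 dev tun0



Longest prefix match for 159.58.15.71:
  /15 211.22.0.0: no
  /19 153.214.160.0: no
  /15 114.140.0.0: no
  /22 119.159.116.0: no
  /0 0.0.0.0: MATCH
Selected: next-hop 24.200.95.105 via tun0 (matched /0)
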